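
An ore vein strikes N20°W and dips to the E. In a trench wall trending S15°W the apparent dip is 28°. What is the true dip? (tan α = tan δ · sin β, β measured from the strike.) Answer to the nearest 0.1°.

42.8°

β = acute angle between strike N20°W and section S15°W = 35°.
tan δ = tan α / sin β = tan 28° / sin 35° = 0.5317 / 0.5736 = 0.9270
δ = arctan(0.9270) = 42.83°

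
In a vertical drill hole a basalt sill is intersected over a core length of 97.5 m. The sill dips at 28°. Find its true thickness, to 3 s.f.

86.1 m

True thickness t = h · cos(dip) = 97.5 × cos 28°
t = 97.5 × 0.8829 = 86.087 m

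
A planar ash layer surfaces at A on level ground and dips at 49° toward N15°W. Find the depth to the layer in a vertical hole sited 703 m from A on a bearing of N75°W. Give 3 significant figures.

The hole lies 60° from the dip direction, so the down-dip offset is 703 × cos 60° = 351.50 m.
Depth = down-dip offset × tan(dip) = 351.50 × tan 49° = 351.50 × 1.1504
Depth = 404.35 m

404 m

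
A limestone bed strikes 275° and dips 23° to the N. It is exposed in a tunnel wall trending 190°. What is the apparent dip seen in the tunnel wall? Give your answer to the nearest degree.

23°

The section lies 85° from the strike.
tan α = tan 23° × sin 85° = 0.4245 × 0.9962 = 0.4229
apparent dip = arctan 0.4229 = 22.92°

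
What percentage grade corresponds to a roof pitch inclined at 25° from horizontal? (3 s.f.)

grade % = 100 × tan 25° = 100 × 0.4663

46.6%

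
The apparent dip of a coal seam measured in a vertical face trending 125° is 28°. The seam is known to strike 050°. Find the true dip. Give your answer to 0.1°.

28.8°

β = acute angle between strike 050° and section 125° = 75°.
tan(true dip) = tan 28° / sin 75° = 0.5505
δ = arctan(0.5505) = 28.83°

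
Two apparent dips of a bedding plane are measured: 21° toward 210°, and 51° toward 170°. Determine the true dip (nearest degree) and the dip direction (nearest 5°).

true dip 57°, dip direction 135°

The two traces are lines in the plane: v₁ = (sin 210°·cos 21°, cos 210°·cos 21°, −sin 21°), v₂ = (sin 170°·cos 51°, cos 170°·cos 51°, −sin 51°).
n = v₁ × v₂ = (0.406, -0.402, 0.378) (taken with n_z > 0).
True dip = arccos(n_z / |n|) = arccos(0.5513) = 56.5°.
The horizontal component of n points toward azimuth atan2(n_x, n_y) = 135°, the dip direction.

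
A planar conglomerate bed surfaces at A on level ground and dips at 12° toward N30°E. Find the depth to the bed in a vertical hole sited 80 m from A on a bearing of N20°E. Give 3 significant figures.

The hole lies 10° from the dip direction, so the down-dip offset is 80 × cos 10° = 78.78 m.
Depth = down-dip offset × tan(dip) = 78.78 × tan 12° = 78.78 × 0.2126
Depth = 16.75 m

16.7 m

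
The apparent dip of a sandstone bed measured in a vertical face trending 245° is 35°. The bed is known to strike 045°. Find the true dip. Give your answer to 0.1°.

The section is 20° from the strike.
tan(true dip) = tan 35° / sin 20° = 2.0473
δ = arctan(2.0473) = 63.97°

64.0°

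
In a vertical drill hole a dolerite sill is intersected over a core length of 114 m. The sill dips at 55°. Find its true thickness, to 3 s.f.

65.4 m

True thickness t = h · cos(dip) = 114 × cos 55°
t = 114 × 0.5736 = 65.388 m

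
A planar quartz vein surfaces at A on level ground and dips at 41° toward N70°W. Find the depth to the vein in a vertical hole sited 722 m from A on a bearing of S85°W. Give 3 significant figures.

The hole lies 25° from the dip direction, so the down-dip offset is 722 × cos 25° = 654.35 m.
Depth = down-dip offset × tan(dip) = 654.35 × tan 41° = 654.35 × 0.8693
Depth = 568.82 m

569 m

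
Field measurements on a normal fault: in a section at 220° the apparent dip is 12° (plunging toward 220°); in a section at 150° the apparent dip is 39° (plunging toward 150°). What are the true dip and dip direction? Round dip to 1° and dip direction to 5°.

Represent each trace as a vector plunging at its apparent dip toward its trend (east-north-up frame): v₁ = (-0.629, -0.749, -0.208), v₂ = (0.389, -0.673, -0.629).
Cross product v₁ × v₂ gives the pole to the plane: n ∝ (0.332, -0.476, 0.714).
tan δ = √(n_x²+n_y²)/n_z = 0.581/0.714, so δ = 39.1°.
Dip direction = azimuth of (n_x, n_y) = atan2(0.332, -0.476) = 145°.

true dip 39°, dip direction 145°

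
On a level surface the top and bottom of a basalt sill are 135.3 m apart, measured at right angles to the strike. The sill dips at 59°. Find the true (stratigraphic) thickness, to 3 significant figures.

True thickness t = w · sin(dip) = 135.3 × sin 59°
t = 135.3 × 0.8572 = 115.975 m

116 m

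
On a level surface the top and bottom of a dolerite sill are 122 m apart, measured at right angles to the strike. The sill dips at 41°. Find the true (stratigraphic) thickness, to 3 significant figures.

80.0 m

True thickness t = w · sin(dip) = 122 × sin 41°
t = 122 × 0.6561 = 80.039 m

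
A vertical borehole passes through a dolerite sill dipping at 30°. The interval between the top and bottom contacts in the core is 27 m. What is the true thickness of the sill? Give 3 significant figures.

23.4 m

True thickness t = h · cos(dip) = 27 × cos 30°
t = 27 × 0.8660 = 23.383 m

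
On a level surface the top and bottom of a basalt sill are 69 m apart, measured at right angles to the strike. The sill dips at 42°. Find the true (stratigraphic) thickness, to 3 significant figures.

True thickness t = w · sin(dip) = 69 × sin 42°
t = 69 × 0.6691 = 46.170 m

46.2 m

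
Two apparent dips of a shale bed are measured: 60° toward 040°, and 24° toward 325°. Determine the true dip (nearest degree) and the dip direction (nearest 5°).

true dip 60°, dip direction 040°

The two traces are lines in the plane: v₁ = (sin 40°·cos 60°, cos 40°·cos 60°, −sin 60°), v₂ = (sin 325°·cos 24°, cos 325°·cos 24°, −sin 24°).
n = v₁ × v₂ = (0.492, 0.585, 0.441) (taken with n_z > 0).
Dip δ = arctan(|n_h|/n_z) = arctan(0.764/0.441) = 60.0°.
Dip direction = atan2(0.492, 0.585) = 40° (azimuth of n's horizontal projection).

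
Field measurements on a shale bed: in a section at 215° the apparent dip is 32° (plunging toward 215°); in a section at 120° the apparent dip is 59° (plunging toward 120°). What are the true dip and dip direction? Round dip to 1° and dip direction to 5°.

true dip 61°, dip direction 145°

The two traces are lines in the plane: v₁ = (sin 215°·cos 32°, cos 215°·cos 32°, −sin 32°), v₂ = (sin 120°·cos 59°, cos 120°·cos 59°, −sin 59°).
Cross product v₁ × v₂ gives the pole to the plane: n ∝ (0.459, -0.653, 0.435).
Dip δ = arctan(|n_h|/n_z) = arctan(0.798/0.435) = 61.4°.
Dip direction = atan2(0.459, -0.653) = 145° (azimuth of n's horizontal projection).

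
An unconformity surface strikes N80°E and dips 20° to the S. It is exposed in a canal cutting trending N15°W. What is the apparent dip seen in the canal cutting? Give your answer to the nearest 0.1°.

The strike is N80°E and the section trends N15°W; the acute angle between them is β = 85°.
tan(apparent dip) = tan 20° · sin 85° = 0.3626
apparent dip = arctan 0.3626 = 19.93°

19.9°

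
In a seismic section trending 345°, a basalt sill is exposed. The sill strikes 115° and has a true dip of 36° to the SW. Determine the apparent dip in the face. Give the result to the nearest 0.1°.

29.1°

The strike is 115° and the section trends 345°; the acute angle between them is β = 50°.
tan α = tan 36° × sin 50° = 0.7265 × 0.7660 = 0.5566
apparent dip = arctan 0.5566 = 29.10°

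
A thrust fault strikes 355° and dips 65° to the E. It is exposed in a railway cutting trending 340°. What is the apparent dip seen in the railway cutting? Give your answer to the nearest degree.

29°

The section lies 15° from the strike.
tan(apparent dip) = tan 65° · sin 15° = 0.5550
apparent dip = arctan 0.5550 = 29.03°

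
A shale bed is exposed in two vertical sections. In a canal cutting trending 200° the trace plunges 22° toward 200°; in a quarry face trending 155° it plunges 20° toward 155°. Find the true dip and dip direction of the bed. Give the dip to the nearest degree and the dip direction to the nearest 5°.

true dip 23°, dip direction 185°

Each apparent-dip line lies in the plane. As unit vectors (x east, y north, z up), v₁ plunges 22°→200° and v₂ plunges 20°→155°.
n = v₁ × v₂ = (-0.021, -0.257, 0.616) (taken with n_z > 0).
tan δ = √(n_x²+n_y²)/n_z = 0.258/0.616, so δ = 22.7°.
The horizontal component of n points toward azimuth atan2(n_x, n_y) = 185°, the dip direction.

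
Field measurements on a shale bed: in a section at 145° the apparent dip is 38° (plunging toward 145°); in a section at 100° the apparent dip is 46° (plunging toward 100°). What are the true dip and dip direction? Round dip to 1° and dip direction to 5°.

true dip 46°, dip direction 105°

Represent each trace as a vector plunging at its apparent dip toward its trend (east-north-up frame): v₁ = (0.452, -0.646, -0.616), v₂ = (0.684, -0.121, -0.719).
The plane normal is n = v₁ × v₂ ∝ (0.390, -0.096, 0.387).
True dip = arccos(n_z / |n|) = arccos(0.6939) = 46.1°.
Dip direction = azimuth of (n_x, n_y) = atan2(0.390, -0.096) = 104°.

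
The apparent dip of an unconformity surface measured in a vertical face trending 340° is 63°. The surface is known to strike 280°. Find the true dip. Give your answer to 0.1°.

The section is 60° from the strike.
tan δ = tan α / sin β = tan 63° / sin 60° = 1.9626 / 0.8660 = 2.2662
δ = arctan(2.2662) = 66.19°

66.2°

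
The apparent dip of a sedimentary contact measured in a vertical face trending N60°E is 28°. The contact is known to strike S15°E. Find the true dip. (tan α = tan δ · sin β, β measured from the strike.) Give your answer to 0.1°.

28.8°

The section is 75° from the strike.
tan δ = tan α / sin β = tan 28° / sin 75° = 0.5317 / 0.9659 = 0.5505
δ = arctan(0.5505) = 28.83°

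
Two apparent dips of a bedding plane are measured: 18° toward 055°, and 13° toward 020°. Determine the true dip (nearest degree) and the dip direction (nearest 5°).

Each apparent-dip line lies in the plane. As unit vectors (x east, y north, z up), v₁ plunges 18°→055° and v₂ plunges 13°→020°.
The plane normal is n = v₁ × v₂ ∝ (0.160, 0.072, 0.532).
Dip δ = arctan(|n_h|/n_z) = arctan(0.176/0.532) = 18.3°.
Dip direction = azimuth of (n_x, n_y) = atan2(0.160, 0.072) = 66°.

true dip 18°, dip direction 065°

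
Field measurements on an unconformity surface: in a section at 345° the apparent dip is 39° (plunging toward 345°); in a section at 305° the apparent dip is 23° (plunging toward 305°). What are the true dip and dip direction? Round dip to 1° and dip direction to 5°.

The two traces are lines in the plane: v₁ = (sin 345°·cos 39°, cos 345°·cos 39°, −sin 39°), v₂ = (sin 305°·cos 23°, cos 305°·cos 23°, −sin 23°).
n = v₁ × v₂ = (0.039, 0.396, 0.460) (taken with n_z > 0).
tan δ = √(n_x²+n_y²)/n_z = 0.398/0.460, so δ = 40.9°.
The horizontal component of n points toward azimuth atan2(n_x, n_y) = 6°, the dip direction.

true dip 41°, dip direction 005°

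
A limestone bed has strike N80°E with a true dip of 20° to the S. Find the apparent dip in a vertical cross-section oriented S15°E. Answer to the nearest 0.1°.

19.9°

The section lies 85° from the strike.
tan α = tan 20° × sin 85° = 0.3640 × 0.9962 = 0.3626
apparent dip = arctan 0.3626 = 19.93°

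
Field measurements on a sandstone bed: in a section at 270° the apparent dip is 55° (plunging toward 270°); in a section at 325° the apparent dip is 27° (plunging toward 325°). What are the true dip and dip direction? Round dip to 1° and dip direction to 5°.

true dip 56°, dip direction 255°

Represent each trace as a vector plunging at its apparent dip toward its trend (east-north-up frame): v₁ = (-0.574, -0.000, -0.819), v₂ = (-0.511, 0.730, -0.454).
The plane normal is n = v₁ × v₂ ∝ (-0.598, -0.158, 0.419).
tan δ = √(n_x²+n_y²)/n_z = 0.618/0.419, so δ = 55.9°.
The horizontal component of n points toward azimuth atan2(n_x, n_y) = 255°, the dip direction.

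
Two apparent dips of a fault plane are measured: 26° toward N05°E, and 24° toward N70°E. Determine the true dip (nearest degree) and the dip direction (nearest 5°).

Represent each trace as a vector plunging at its apparent dip toward its trend (east-north-up frame): v₁ = (0.078, 0.895, -0.438), v₂ = (0.858, 0.312, -0.407).
n = v₁ × v₂ = (0.227, 0.344, 0.744) (taken with n_z > 0).
tan δ = √(n_x²+n_y²)/n_z = 0.413/0.744, so δ = 29.0°.
Dip direction = atan2(0.227, 0.344) = 33° (azimuth of n's horizontal projection).

true dip 29°, dip direction 035°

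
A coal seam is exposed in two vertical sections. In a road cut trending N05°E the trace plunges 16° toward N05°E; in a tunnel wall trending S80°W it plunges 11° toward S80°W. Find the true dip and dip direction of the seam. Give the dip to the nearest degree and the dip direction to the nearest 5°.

Represent each trace as a vector plunging at its apparent dip toward its trend (east-north-up frame): v₁ = (0.084, 0.958, -0.276), v₂ = (-0.967, -0.170, -0.191).
Cross product v₁ × v₂ gives the pole to the plane: n ∝ (-0.230, 0.282, 0.911).
True dip = arccos(n_z / |n|) = arccos(0.9287) = 21.8°.
The horizontal component of n points toward azimuth atan2(n_x, n_y) = 321°, the dip direction.

true dip 22°, dip direction 320°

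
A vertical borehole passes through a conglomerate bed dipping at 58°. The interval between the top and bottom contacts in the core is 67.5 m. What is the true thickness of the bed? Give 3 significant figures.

35.8 m

True thickness t = h · cos(dip) = 67.5 × cos 58°
t = 67.5 × 0.5299 = 35.770 m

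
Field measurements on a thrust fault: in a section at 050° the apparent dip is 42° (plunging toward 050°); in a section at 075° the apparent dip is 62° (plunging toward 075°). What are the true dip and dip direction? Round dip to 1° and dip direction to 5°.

The two traces are lines in the plane: v₁ = (sin 50°·cos 42°, cos 50°·cos 42°, −sin 42°), v₂ = (sin 75°·cos 62°, cos 75°·cos 62°, −sin 62°).
Cross product v₁ × v₂ gives the pole to the plane: n ∝ (0.340, -0.199, 0.147).
Dip δ = arctan(|n_h|/n_z) = arctan(0.394/0.147) = 69.5°.
Dip direction = atan2(0.340, -0.199) = 120° (azimuth of n's horizontal projection).

true dip 70°, dip direction 120°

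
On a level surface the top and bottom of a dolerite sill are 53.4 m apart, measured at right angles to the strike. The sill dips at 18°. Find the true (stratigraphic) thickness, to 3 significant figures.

True thickness t = w · sin(dip) = 53.4 × sin 18°
t = 53.4 × 0.3090 = 16.502 m

16.5 m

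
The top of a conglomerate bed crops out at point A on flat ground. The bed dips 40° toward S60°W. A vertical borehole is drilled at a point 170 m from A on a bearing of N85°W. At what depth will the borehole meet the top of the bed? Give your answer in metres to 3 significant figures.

The hole lies 35° from the dip direction, so the down-dip offset is 170 × cos 35° = 139.26 m.
Depth = down-dip offset × tan(dip) = 139.26 × tan 40° = 139.26 × 0.8391
Depth = 116.85 m

117 m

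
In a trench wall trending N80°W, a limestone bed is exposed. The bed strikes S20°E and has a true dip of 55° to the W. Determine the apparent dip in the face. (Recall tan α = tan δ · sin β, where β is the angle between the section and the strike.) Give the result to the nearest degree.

51°

Angle between strike (S20°E) and section (N80°W): β = 60°.
tan(apparent dip) = tan 55° · sin 60° = 1.2368
α = arctan(1.2368) = 51.04°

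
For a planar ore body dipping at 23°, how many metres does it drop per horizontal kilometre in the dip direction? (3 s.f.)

drop per km = 1000 × tan 23° = 1000 × 0.4245

424 m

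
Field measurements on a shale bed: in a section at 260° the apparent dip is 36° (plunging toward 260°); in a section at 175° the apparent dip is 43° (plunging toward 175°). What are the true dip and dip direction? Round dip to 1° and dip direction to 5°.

true dip 49°, dip direction 210°

Each apparent-dip line lies in the plane. As unit vectors (x east, y north, z up), v₁ plunges 36°→260° and v₂ plunges 43°→175°.
The plane normal is n = v₁ × v₂ ∝ (-0.332, -0.581, 0.589).
True dip = arccos(n_z / |n|) = arccos(0.6609) = 48.6°.
Dip direction = azimuth of (n_x, n_y) = atan2(-0.332, -0.581) = 210°.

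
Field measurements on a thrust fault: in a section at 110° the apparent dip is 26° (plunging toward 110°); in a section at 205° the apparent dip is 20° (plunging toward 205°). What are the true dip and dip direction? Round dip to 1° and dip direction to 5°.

Each apparent-dip line lies in the plane. As unit vectors (x east, y north, z up), v₁ plunges 26°→110° and v₂ plunges 20°→205°.
n = v₁ × v₂ = (0.268, -0.463, 0.841) (taken with n_z > 0).
Dip δ = arctan(|n_h|/n_z) = arctan(0.535/0.841) = 32.5°.
Dip direction = atan2(0.268, -0.463) = 150° (azimuth of n's horizontal projection).

true dip 32°, dip direction 150°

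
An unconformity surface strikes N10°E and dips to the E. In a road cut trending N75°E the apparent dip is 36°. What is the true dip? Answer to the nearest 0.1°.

38.7°

The section is 65° from the strike.
tan δ = tan α / sin β = tan 36° / sin 65° = 0.7265 / 0.9063 = 0.8017
δ = arctan(0.8017) = 38.72°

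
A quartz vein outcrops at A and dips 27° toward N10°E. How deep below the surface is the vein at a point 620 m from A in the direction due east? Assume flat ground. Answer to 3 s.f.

54.9 m

The hole lies 80° from the dip direction, so the down-dip offset is 620 × cos 80° = 107.66 m.
Depth = down-dip offset × tan(dip) = 107.66 × tan 27° = 107.66 × 0.5095
Depth = 54.86 m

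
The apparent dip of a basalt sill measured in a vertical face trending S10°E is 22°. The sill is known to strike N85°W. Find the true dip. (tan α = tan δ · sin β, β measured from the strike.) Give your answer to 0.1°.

22.7°

The section is 75° from the strike.
tan(true dip) = tan 22° / sin 75° = 0.4183
true dip = arctan 0.4183 = 22.70°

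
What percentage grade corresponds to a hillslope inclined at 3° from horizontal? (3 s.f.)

5.24%

grade % = 100 × tan 3° = 100 × 0.0524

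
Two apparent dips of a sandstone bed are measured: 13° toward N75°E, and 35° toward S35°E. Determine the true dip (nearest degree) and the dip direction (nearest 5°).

The two traces are lines in the plane: v₁ = (sin 75°·cos 13°, cos 75°·cos 13°, −sin 13°), v₂ = (sin 145°·cos 35°, cos 145°·cos 35°, −sin 35°).
n = v₁ × v₂ = (0.296, -0.434, 0.750) (taken with n_z > 0).
Dip δ = arctan(|n_h|/n_z) = arctan(0.525/0.750) = 35.0°.
Dip direction = azimuth of (n_x, n_y) = atan2(0.296, -0.434) = 146°.

true dip 35°, dip direction 145°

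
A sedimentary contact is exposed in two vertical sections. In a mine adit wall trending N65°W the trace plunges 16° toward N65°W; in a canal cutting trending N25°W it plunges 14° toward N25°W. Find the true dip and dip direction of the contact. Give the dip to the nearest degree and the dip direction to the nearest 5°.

true dip 16°, dip direction 305°

Each apparent-dip line lies in the plane. As unit vectors (x east, y north, z up), v₁ plunges 16°→N65°W and v₂ plunges 14°→N25°W.
n = v₁ × v₂ = (-0.144, 0.098, 0.600) (taken with n_z > 0).
True dip = arccos(n_z / |n|) = arccos(0.9603) = 16.2°.
Dip direction = azimuth of (n_x, n_y) = atan2(-0.144, 0.098) = 304°.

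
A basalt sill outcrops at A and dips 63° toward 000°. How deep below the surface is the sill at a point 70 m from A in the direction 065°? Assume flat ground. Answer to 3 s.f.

58.1 m

The hole lies 65° from the dip direction, so the down-dip offset is 70 × cos 65° = 29.58 m.
Depth = down-dip offset × tan(dip) = 29.58 × tan 63° = 29.58 × 1.9626
Depth = 58.06 m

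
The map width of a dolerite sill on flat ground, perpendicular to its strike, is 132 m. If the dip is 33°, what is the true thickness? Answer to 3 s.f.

71.9 m

True thickness t = w · sin(dip) = 132 × sin 33°
t = 132 × 0.5446 = 71.892 m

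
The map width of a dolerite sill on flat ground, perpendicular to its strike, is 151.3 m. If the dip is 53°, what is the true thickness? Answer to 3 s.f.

121 m

True thickness t = w · sin(dip) = 151.3 × sin 53°
t = 151.3 × 0.7986 = 120.834 m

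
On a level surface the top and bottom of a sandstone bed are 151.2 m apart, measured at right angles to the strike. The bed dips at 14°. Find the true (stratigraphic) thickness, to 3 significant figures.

36.6 m

True thickness t = w · sin(dip) = 151.2 × sin 14°
t = 151.2 × 0.2419 = 36.579 m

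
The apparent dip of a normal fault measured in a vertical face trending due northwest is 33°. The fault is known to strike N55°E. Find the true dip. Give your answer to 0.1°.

33.4°

The section is 80° from the strike.
tan(true dip) = tan 33° / sin 80° = 0.6594
δ = arctan(0.6594) = 33.40°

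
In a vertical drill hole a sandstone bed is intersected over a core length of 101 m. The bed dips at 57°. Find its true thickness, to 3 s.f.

55.0 m

True thickness t = h · cos(dip) = 101 × cos 57°
t = 101 × 0.5446 = 55.009 m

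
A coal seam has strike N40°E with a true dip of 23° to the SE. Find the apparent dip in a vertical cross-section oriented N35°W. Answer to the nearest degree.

Angle between strike (N40°E) and section (N35°W): β = 75°.
tan α = tan 23° × sin 75° = 0.4245 × 0.9659 = 0.4100
α = arctan(0.4100) = 22.29°

22°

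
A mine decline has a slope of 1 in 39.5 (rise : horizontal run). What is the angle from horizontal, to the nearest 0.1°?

1.5°

tan θ = 1/39.5 = 0.0253
θ = arctan(0.0253) = 1.45°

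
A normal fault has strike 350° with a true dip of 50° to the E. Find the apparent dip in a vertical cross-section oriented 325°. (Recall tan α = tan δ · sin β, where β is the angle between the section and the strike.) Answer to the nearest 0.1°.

26.7°

Angle between strike (350°) and section (325°): β = 25°.
tan α = tan 50° × sin 25° = 1.1918 × 0.4226 = 0.5037
α = arctan(0.5037) = 26.73°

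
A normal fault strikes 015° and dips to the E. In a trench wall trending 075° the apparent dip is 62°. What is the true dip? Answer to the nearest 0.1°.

The section is 60° from the strike.
tan(true dip) = tan 62° / sin 60° = 2.1717
true dip = arctan 2.1717 = 65.28°

65.3°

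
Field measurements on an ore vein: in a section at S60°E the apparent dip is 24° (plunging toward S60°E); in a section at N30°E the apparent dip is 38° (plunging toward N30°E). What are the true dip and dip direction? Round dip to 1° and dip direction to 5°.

Represent each trace as a vector plunging at its apparent dip toward its trend (east-north-up frame): v₁ = (0.791, -0.457, -0.407), v₂ = (0.394, 0.682, -0.616).
Cross product v₁ × v₂ gives the pole to the plane: n ∝ (0.559, 0.327, 0.720).
True dip = arccos(n_z / |n|) = arccos(0.7436) = 42.0°.
Dip direction = atan2(0.559, 0.327) = 60° (azimuth of n's horizontal projection).

true dip 42°, dip direction 060°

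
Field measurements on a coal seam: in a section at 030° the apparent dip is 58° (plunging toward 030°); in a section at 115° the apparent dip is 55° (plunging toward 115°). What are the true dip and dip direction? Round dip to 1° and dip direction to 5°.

true dip 64°, dip direction 070°

The two traces are lines in the plane: v₁ = (sin 30°·cos 58°, cos 30°·cos 58°, −sin 58°), v₂ = (sin 115°·cos 55°, cos 115°·cos 55°, −sin 55°).
Cross product v₁ × v₂ gives the pole to the plane: n ∝ (0.581, 0.224, 0.303).
True dip = arccos(n_z / |n|) = arccos(0.4371) = 64.1°.
Dip direction = azimuth of (n_x, n_y) = atan2(0.581, 0.224) = 69°.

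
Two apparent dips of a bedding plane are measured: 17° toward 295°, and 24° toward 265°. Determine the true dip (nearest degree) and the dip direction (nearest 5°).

Each apparent-dip line lies in the plane. As unit vectors (x east, y north, z up), v₁ plunges 17°→295° and v₂ plunges 24°→265°.
Cross product v₁ × v₂ gives the pole to the plane: n ∝ (-0.188, -0.086, 0.437).
tan δ = √(n_x²+n_y²)/n_z = 0.207/0.437, so δ = 25.3°.
The horizontal component of n points toward azimuth atan2(n_x, n_y) = 245°, the dip direction.

true dip 25°, dip direction 245°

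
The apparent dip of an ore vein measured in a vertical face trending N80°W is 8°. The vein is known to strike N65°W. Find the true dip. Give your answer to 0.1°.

28.5°

The section is 15° from the strike.
tan(true dip) = tan 8° / sin 15° = 0.5430
true dip = arctan 0.5430 = 28.50°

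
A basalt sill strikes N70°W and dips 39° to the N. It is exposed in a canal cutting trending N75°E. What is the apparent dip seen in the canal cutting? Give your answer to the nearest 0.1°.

24.9°

The strike is N70°W and the section trends N75°E; the acute angle between them is β = 35°.
tan α = tan 39° × sin 35° = 0.8098 × 0.5736 = 0.4645
apparent dip = arctan 0.4645 = 24.91°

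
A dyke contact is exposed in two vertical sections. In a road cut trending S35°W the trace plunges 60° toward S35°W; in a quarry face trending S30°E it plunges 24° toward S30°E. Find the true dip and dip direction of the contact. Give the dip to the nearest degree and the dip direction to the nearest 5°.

true dip 60°, dip direction 225°

Represent each trace as a vector plunging at its apparent dip toward its trend (east-north-up frame): v₁ = (-0.287, -0.410, -0.866), v₂ = (0.457, -0.791, -0.407).
n = v₁ × v₂ = (-0.519, -0.512, 0.414) (taken with n_z > 0).
True dip = arccos(n_z / |n|) = arccos(0.4939) = 60.4°.
Dip direction = azimuth of (n_x, n_y) = atan2(-0.519, -0.512) = 225°.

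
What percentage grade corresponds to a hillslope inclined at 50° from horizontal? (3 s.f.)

119%

grade % = 100 × tan 50° = 100 × 1.1918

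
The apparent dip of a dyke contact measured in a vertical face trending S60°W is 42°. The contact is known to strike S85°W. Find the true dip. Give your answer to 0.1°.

64.9°

The section is 25° from the strike.
tan δ = tan α / sin β = tan 42° / sin 25° = 0.9004 / 0.4226 = 2.1305
true dip = arctan 2.1305 = 64.86°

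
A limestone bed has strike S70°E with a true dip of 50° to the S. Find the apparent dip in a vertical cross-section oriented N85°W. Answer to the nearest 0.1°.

17.1°

The strike is S70°E and the section trends N85°W; the acute angle between them is β = 15°.
tan(apparent dip) = tan 50° · sin 15° = 0.3084
apparent dip = arctan 0.3084 = 17.14°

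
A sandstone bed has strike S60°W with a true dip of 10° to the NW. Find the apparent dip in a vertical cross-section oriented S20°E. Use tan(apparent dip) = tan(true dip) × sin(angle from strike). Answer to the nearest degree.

The strike is S60°W and the section trends S20°E; the acute angle between them is β = 80°.
tan α = tan 10° × sin 80° = 0.1763 × 0.9848 = 0.1736
apparent dip = arctan 0.1736 = 9.85°

10°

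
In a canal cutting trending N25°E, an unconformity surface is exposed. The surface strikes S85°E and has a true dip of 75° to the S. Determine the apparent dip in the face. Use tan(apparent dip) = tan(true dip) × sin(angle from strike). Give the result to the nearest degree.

The section lies 70° from the strike.
tan(apparent dip) = tan 75° · sin 70° = 3.5070
apparent dip = arctan 3.5070 = 74.08°

74°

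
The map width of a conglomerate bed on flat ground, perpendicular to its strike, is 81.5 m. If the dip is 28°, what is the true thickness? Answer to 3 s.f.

True thickness t = w · sin(dip) = 81.5 × sin 28°
t = 81.5 × 0.4695 = 38.262 m

38.3 m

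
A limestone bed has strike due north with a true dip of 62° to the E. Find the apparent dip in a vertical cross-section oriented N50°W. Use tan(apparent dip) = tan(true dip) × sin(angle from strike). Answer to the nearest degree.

55°

Angle between strike (due north) and section (N50°W): β = 50°.
tan(apparent dip) = tan 62° · sin 50° = 1.4407
apparent dip = arctan 1.4407 = 55.24°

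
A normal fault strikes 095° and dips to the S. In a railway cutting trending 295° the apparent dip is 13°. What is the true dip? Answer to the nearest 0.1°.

34.0°

The section is 20° from the strike.
tan(true dip) = tan 13° / sin 20° = 0.6750
true dip = arctan 0.6750 = 34.02°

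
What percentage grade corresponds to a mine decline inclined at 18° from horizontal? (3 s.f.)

grade % = 100 × tan 18° = 100 × 0.3249

32.5%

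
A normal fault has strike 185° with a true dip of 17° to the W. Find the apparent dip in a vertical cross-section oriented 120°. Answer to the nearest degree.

The section lies 65° from the strike.
tan α = tan 17° × sin 65° = 0.3057 × 0.9063 = 0.2771
α = arctan(0.2771) = 15.49°

15°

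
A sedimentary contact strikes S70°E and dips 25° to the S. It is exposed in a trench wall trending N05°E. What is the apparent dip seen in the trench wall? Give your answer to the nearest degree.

The strike is S70°E and the section trends N05°E; the acute angle between them is β = 75°.
tan α = tan 25° × sin 75° = 0.4663 × 0.9659 = 0.4504
apparent dip = arctan 0.4504 = 24.25°

24°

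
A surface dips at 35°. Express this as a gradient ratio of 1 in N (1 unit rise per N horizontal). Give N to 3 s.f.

1 in 1.43

1 : N means tan θ = 1/N, so N = 1/tan 35° = 1/0.7002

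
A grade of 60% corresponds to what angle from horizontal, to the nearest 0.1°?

tan θ = 60/100 = 0.6000
θ = arctan(0.6000) = 30.96°

31.0°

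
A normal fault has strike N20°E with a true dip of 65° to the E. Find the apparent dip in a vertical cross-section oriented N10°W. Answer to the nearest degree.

47°

The section lies 30° from the strike.
tan(apparent dip) = tan 65° · sin 30° = 1.0723
α = arctan(1.0723) = 47.00°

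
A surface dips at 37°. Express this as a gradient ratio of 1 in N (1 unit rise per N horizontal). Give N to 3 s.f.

1 : N means tan θ = 1/N, so N = 1/tan 37° = 1/0.7536

1 in 1.33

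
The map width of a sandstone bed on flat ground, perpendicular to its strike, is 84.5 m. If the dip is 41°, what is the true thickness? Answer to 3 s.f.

True thickness t = w · sin(dip) = 84.5 × sin 41°
t = 84.5 × 0.6561 = 55.437 m

55.4 m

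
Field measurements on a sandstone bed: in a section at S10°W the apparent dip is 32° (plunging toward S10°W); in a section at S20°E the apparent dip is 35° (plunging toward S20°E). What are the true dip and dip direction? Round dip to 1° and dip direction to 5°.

true dip 35°, dip direction 165°

Each apparent-dip line lies in the plane. As unit vectors (x east, y north, z up), v₁ plunges 32°→S10°W and v₂ plunges 35°→S20°E.
The plane normal is n = v₁ × v₂ ∝ (0.071, -0.233, 0.347).
tan δ = √(n_x²+n_y²)/n_z = 0.244/0.347, so δ = 35.0°.
Dip direction = azimuth of (n_x, n_y) = atan2(0.071, -0.233) = 163°.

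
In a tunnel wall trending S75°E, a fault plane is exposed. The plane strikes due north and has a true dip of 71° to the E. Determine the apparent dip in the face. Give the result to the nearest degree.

70°

The strike is due north and the section trends S75°E; the acute angle between them is β = 75°.
tan α = tan 71° × sin 75° = 2.9042 × 0.9659 = 2.8053
apparent dip = arctan 2.8053 = 70.38°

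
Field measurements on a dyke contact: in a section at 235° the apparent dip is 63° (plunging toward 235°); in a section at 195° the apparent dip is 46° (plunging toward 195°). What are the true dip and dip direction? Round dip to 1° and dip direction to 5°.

The two traces are lines in the plane: v₁ = (sin 235°·cos 63°, cos 235°·cos 63°, −sin 63°), v₂ = (sin 195°·cos 46°, cos 195°·cos 46°, −sin 46°).
Cross product v₁ × v₂ gives the pole to the plane: n ∝ (-0.411, -0.107, 0.203).
True dip = arccos(n_z / |n|) = arccos(0.4311) = 64.5°.
Dip direction = atan2(-0.411, -0.107) = 255° (azimuth of n's horizontal projection).

true dip 64°, dip direction 255°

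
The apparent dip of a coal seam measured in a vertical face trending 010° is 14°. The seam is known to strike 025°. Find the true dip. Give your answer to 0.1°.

43.9°

The section is 15° from the strike.
tan(true dip) = tan 14° / sin 15° = 0.9633
δ = arctan(0.9633) = 43.93°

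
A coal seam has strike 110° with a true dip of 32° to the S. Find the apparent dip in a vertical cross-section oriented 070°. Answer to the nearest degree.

The strike is 110° and the section trends 070°; the acute angle between them is β = 40°.
tan(apparent dip) = tan 32° · sin 40° = 0.4017
apparent dip = arctan 0.4017 = 21.88°

22°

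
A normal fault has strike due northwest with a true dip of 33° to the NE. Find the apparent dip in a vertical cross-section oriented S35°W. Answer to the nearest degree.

33°

The section lies 80° from the strike.
tan α = tan 33° × sin 80° = 0.6494 × 0.9848 = 0.6395
apparent dip = arctan 0.6395 = 32.60°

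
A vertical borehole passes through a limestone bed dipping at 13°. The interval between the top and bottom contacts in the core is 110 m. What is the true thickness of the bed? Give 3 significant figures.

107 m

True thickness t = h · cos(dip) = 110 × cos 13°
t = 110 × 0.9744 = 107.181 m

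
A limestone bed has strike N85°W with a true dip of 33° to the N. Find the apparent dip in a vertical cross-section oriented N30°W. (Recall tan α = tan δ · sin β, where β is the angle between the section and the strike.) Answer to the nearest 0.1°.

The section lies 55° from the strike.
tan α = tan 33° × sin 55° = 0.6494 × 0.8192 = 0.5320
apparent dip = arctan 0.5320 = 28.01°

28.0°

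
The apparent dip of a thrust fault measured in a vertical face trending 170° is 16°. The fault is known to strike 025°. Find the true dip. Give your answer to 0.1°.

26.6°

The section is 35° from the strike.
tan(true dip) = tan 16° / sin 35° = 0.4999
δ = arctan(0.4999) = 26.56°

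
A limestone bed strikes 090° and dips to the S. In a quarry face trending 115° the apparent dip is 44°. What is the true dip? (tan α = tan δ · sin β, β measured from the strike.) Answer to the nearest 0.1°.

66.4°

β = acute angle between strike 090° and section 115° = 25°.
tan δ = tan α / sin β = tan 44° / sin 25° = 0.9657 / 0.4226 = 2.2850
true dip = arctan 2.2850 = 66.36°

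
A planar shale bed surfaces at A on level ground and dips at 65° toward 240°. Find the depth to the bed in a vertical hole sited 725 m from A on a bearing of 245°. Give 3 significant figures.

1550 m

The hole lies 5° from the dip direction, so the down-dip offset is 725 × cos 5° = 722.24 m.
Depth = down-dip offset × tan(dip) = 722.24 × tan 65° = 722.24 × 2.1445
Depth = 1548.85 m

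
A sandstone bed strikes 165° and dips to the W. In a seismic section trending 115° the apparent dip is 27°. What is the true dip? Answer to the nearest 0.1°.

33.6°

The section is 50° from the strike.
tan(true dip) = tan 27° / sin 50° = 0.6651
true dip = arctan 0.6651 = 33.63°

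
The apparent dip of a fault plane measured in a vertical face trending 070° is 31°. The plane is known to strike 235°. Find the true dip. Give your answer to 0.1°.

66.7°

The section is 15° from the strike.
tan δ = tan α / sin β = tan 31° / sin 15° = 0.6009 / 0.2588 = 2.3215
true dip = arctan 2.3215 = 66.70°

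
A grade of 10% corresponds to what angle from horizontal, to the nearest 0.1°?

5.7°

tan θ = 10/100 = 0.1000
θ = arctan(0.1000) = 5.71°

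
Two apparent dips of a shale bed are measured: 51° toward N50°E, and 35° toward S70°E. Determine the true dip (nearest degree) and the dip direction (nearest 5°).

true dip 51°, dip direction 055°

Each apparent-dip line lies in the plane. As unit vectors (x east, y north, z up), v₁ plunges 51°→N50°E and v₂ plunges 35°→S70°E.
n = v₁ × v₂ = (0.450, 0.322, 0.446) (taken with n_z > 0).
Dip δ = arctan(|n_h|/n_z) = arctan(0.553/0.446) = 51.1°.
Dip direction = atan2(0.450, 0.322) = 54° (azimuth of n's horizontal projection).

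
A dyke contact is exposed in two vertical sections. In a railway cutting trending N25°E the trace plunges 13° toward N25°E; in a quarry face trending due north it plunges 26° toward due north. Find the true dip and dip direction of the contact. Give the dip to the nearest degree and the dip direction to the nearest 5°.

true dip 35°, dip direction 315°

Represent each trace as a vector plunging at its apparent dip toward its trend (east-north-up frame): v₁ = (0.412, 0.883, -0.225), v₂ = (0.000, 0.899, -0.438).
The plane normal is n = v₁ × v₂ ∝ (-0.185, 0.181, 0.370).
True dip = arccos(n_z / |n|) = arccos(0.8199) = 34.9°.
Dip direction = atan2(-0.185, 0.181) = 314° (azimuth of n's horizontal projection).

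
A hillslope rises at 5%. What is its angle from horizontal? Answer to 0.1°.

2.9°

tan θ = 5/100 = 0.0500
θ = arctan(0.0500) = 2.86°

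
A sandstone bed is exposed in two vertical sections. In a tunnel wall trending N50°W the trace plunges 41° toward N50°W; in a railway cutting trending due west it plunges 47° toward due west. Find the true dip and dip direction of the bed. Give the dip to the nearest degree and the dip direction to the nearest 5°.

true dip 47°, dip direction 275°

Each apparent-dip line lies in the plane. As unit vectors (x east, y north, z up), v₁ plunges 41°→N50°W and v₂ plunges 47°→due west.
n = v₁ × v₂ = (-0.355, 0.025, 0.331) (taken with n_z > 0).
True dip = arccos(n_z / |n|) = arccos(0.6811) = 47.1°.
Dip direction = azimuth of (n_x, n_y) = atan2(-0.355, 0.025) = 274°.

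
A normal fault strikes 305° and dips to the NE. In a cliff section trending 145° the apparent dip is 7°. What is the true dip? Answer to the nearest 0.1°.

The section is 20° from the strike.
tan(true dip) = tan 7° / sin 20° = 0.3590
δ = arctan(0.3590) = 19.75°

19.7°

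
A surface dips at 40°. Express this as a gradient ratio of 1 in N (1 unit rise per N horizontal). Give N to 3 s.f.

1 in 1.19

1 : N means tan θ = 1/N, so N = 1/tan 40° = 1/0.8391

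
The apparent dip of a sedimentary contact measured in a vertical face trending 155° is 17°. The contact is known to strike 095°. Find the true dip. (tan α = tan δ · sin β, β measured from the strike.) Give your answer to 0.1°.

19.4°

The section is 60° from the strike.
tan(true dip) = tan 17° / sin 60° = 0.3530
true dip = arctan 0.3530 = 19.44°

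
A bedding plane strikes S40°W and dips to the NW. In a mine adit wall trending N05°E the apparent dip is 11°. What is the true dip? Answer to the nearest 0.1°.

18.7°

The section is 35° from the strike.
tan δ = tan α / sin β = tan 11° / sin 35° = 0.1944 / 0.5736 = 0.3389
δ = arctan(0.3389) = 18.72°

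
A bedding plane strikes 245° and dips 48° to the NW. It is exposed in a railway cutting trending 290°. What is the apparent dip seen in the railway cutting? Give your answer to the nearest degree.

Angle between strike (245°) and section (290°): β = 45°.
tan α = tan 48° × sin 45° = 1.1106 × 0.7071 = 0.7853
apparent dip = arctan 0.7853 = 38.14°

38°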